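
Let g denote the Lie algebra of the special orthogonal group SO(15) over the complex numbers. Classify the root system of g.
B_7

This is so(15) with 15 odd, which has dimension 15(15-1)/2 = 105 and rank (15-1)/2 = 7. In the classification of classical Lie algebras, the orthogonal algebra so(2n+1) in an odd number of variables has type B_n; here n = 7, so the Dynkin diagram is a chain of 7 nodes with a double edge at one end; the terminal node there is the unique short simple root (B_7). Hence the type is B_7.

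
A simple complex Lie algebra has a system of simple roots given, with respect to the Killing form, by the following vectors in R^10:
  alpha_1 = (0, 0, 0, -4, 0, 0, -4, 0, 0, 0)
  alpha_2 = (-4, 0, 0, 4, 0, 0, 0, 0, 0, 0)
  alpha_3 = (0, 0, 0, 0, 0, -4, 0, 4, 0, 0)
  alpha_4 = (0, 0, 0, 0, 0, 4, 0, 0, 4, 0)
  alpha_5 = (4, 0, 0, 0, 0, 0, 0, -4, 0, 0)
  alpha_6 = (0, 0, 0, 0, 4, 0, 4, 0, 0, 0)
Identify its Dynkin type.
Compute the Cartan integers a_ij = 2(alpha_i, alpha_j)/(alpha_j, alpha_j); the resulting 6x6 Cartan matrix is
[[2, -1, 0, 0, 0, -1], [-1, 2, 0, 0, -1, 0], [0, 0, 2, -1, -1, 0], [0, 0, -1, 2, 0, 0], [0, -1, -1, 0, 2, 0], [-1, 0, 0, 0, 0, 2]].
All simple roots have the same length, so the diagram is simply laced. The associated Dynkin diagram is a chain of 6 nodes with single edges (A_6), so the type is A_6 (the algebra sl(7)).

A_6 (sl(7))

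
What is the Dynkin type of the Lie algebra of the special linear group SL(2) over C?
This is sl(2), which has dimension 2^2 - 1 = 3 and rank 2 - 1 = 1 (a Cartan subalgebra is the diagonal traceless matrices). In the classification of classical Lie algebras, the special linear algebra sl(n+1) has type A_n; here n = 1, so the Dynkin diagram is a chain of 1 nodes with single edges (A_1). Hence the type is A_1.

type A_1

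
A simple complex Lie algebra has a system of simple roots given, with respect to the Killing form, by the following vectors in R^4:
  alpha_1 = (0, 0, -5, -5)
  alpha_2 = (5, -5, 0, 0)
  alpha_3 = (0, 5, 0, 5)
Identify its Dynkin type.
Compute the Cartan integers a_ij = 2(alpha_i, alpha_j)/(alpha_j, alpha_j); the resulting 3x3 Cartan matrix is
[[2, 0, -1], [0, 2, -1], [-1, -1, 2]].
All simple roots have the same length, so the diagram is simply laced. The associated Dynkin diagram is a chain of 3 nodes with single edges (A_3), so the type is A_3 (the algebra sl(4)).

A3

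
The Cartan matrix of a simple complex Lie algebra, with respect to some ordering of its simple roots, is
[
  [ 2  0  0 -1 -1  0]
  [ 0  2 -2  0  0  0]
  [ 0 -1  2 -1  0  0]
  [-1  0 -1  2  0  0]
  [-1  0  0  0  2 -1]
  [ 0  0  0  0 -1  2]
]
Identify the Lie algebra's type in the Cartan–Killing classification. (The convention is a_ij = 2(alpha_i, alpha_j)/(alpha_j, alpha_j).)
The matrix has rank 6 with 2's on the diagonal. Reading the off-diagonal entries as Dynkin edges (a single edge where a_ij = a_ji = -1; a double or triple edge where a_ij * a_ji = 2 or 3), the diagram is a chain of 6 nodes with a double edge at one end; the terminal node there is the unique long simple root (C_6). One simple-root ordering that puts it in standard form is (alpha_6, alpha_5, alpha_1, alpha_4, alpha_3, alpha_2). So the algebra is type C_6, i.e. sp(12).

type C_6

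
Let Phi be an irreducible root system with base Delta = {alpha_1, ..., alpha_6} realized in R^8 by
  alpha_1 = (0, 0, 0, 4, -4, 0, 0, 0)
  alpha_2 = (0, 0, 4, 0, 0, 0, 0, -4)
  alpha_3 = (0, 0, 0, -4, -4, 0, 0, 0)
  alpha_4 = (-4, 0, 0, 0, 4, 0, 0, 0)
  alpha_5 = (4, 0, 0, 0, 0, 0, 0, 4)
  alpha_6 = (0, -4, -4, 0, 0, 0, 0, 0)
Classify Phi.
Compute the Cartan integers a_ij = 2(alpha_i, alpha_j)/(alpha_j, alpha_j); the resulting 6x6 Cartan matrix is
[[2, 0, 0, -1, 0, 0], [0, 2, 0, 0, -1, -1], [0, 0, 2, -1, 0, 0], [-1, 0, -1, 2, -1, 0], [0, -1, 0, -1, 2, 0], [0, -1, 0, 0, 0, 2]].
All simple roots have the same length, so the diagram is simply laced. The associated Dynkin diagram is a chain of 4 nodes with a fork of two nodes at one end (D_6), so the type is D_6 (the algebra so(12)).

D_6 (so(12))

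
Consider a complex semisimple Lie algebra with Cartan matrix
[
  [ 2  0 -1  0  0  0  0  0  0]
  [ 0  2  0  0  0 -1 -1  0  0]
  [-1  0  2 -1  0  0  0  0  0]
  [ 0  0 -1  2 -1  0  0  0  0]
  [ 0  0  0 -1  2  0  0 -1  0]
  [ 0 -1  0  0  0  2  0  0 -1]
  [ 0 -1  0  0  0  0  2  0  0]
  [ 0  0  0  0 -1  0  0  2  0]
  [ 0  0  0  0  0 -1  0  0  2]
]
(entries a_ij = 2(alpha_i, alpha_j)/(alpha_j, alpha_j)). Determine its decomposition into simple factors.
A4 ⊕ A5

The diagram associated to this matrix has two connected components: the simple roots {alpha_2, alpha_6, alpha_7, alpha_9} form a chain of 4 nodes with single edges (A_4), and {alpha_1, alpha_3, alpha_4, alpha_5, alpha_8} form a chain of 5 nodes with single edges (A_5). A semisimple Lie algebra decomposes uniquely as the direct sum of simple ideals, one per connected component of its Dynkin diagram, so g ≅ A_4 ⊕ A_5 (dimension 24 + 35 = 59).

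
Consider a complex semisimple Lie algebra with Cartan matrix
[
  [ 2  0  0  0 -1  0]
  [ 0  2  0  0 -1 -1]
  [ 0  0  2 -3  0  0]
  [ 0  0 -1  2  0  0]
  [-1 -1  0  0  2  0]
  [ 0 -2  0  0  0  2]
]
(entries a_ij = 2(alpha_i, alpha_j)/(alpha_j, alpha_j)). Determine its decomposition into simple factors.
The diagram associated to this matrix has two connected components: the simple roots {alpha_1, alpha_2, alpha_5, alpha_6} form a chain of 4 nodes with a double edge at one end; the terminal node there is the unique long simple root (C_4), and {alpha_3, alpha_4} form two nodes joined by a triple edge (G_2). A semisimple Lie algebra decomposes uniquely as the direct sum of simple ideals, one per connected component of its Dynkin diagram, so g ≅ C_4 ⊕ G_2 (dimension 36 + 14 = 50).

type C_4 + type G_2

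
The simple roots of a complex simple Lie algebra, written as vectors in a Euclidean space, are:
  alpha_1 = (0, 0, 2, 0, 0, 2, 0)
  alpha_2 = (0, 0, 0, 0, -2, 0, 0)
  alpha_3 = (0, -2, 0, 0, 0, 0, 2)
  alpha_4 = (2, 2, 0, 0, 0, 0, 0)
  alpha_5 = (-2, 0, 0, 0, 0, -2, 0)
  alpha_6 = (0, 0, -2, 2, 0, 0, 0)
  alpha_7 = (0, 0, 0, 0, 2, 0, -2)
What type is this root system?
Compute the Cartan integers a_ij = 2(alpha_i, alpha_j)/(alpha_j, alpha_j); the resulting 7x7 Cartan matrix is
[[2, 0, 0, 0, -1, -1, 0], [0, 2, 0, 0, 0, 0, -1], [0, 0, 2, -1, 0, 0, -1], [0, 0, -1, 2, -1, 0, 0], [-1, 0, 0, -1, 2, 0, 0], [-1, 0, 0, 0, 0, 2, 0], [0, -2, -1, 0, 0, 0, 2]].
The roots have two lengths (squared-length ratio 2:1); the short ones are alpha_{2}. The associated Dynkin diagram is a chain of 7 nodes with a double edge at one end; the terminal node there is the unique short simple root (B_7), so the type is B_7 (the algebra so(15)).

B7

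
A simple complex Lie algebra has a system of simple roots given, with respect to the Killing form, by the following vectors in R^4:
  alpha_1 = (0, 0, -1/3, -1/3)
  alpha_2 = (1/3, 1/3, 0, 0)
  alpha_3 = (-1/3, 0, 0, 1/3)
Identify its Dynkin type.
Compute the Cartan integers a_ij = 2(alpha_i, alpha_j)/(alpha_j, alpha_j); the resulting 3x3 Cartan matrix is
[[2, 0, -1], [0, 2, -1], [-1, -1, 2]].
All simple roots have the same length, so the diagram is simply laced. The associated Dynkin diagram is a chain of 3 nodes with single edges (A_3), so the type is A_3 (the algebra sl(4)).

A_3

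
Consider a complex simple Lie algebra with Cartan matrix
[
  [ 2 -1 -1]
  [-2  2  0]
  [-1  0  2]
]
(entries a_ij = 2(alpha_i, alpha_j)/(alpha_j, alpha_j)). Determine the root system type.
C3

The matrix has rank 3 with 2's on the diagonal. Reading the off-diagonal entries as Dynkin edges (a single edge where a_ij = a_ji = -1; a double or triple edge where a_ij * a_ji = 2 or 3), the diagram is a chain of 3 nodes with a double edge at one end; the terminal node there is the unique long simple root (C_3). One simple-root ordering that puts it in standard form is (alpha_3, alpha_1, alpha_2). So the algebra is type C_3, i.e. sp(6).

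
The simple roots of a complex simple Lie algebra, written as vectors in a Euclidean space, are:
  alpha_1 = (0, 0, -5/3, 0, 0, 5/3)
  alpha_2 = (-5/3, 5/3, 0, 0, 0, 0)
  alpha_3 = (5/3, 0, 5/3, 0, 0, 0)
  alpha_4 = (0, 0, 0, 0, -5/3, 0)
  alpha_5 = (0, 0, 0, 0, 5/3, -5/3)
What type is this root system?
B_5 (so(11))

Compute the Cartan integers a_ij = 2(alpha_i, alpha_j)/(alpha_j, alpha_j); the resulting 5x5 Cartan matrix is
[[2, 0, -1, 0, -1], [0, 2, -1, 0, 0], [-1, -1, 2, 0, 0], [0, 0, 0, 2, -1], [-1, 0, 0, -2, 2]].
The roots have two lengths (squared-length ratio 2:1); the short ones are alpha_{4}. The associated Dynkin diagram is a chain of 5 nodes with a double edge at one end; the terminal node there is the unique short simple root (B_5), so the type is B_5 (the algebra so(11)).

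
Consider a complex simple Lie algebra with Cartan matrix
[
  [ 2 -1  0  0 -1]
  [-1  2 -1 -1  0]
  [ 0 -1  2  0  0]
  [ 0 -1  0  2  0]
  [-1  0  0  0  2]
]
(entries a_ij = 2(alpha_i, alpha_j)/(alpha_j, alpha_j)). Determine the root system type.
The matrix has rank 5 with 2's on the diagonal. Reading the off-diagonal entries as Dynkin edges (a single edge where a_ij = a_ji = -1; a double or triple edge where a_ij * a_ji = 2 or 3), the diagram is a chain of 3 nodes with a fork of two nodes at one end (D_5). One simple-root ordering that puts it in standard form is (alpha_5, alpha_1, alpha_2, alpha_3, alpha_4). So the algebra is type D_5, i.e. so(10).

D_5 (so(10))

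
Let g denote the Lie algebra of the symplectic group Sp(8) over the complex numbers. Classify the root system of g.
This is sp(8), which has dimension 8(8+1)/2 = 36 and rank 8/2 = 4. In the classification of classical Lie algebras, the symplectic algebra sp(2n) has type C_n; here n = 4, so the Dynkin diagram is a chain of 4 nodes with a double edge at one end; the terminal node there is the unique long simple root (C_4). Hence the type is C_4.

type C_4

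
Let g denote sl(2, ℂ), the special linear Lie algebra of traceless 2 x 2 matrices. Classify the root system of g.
type A_1

This is sl(2), which has dimension 2^2 - 1 = 3 and rank 2 - 1 = 1 (a Cartan subalgebra is the diagonal traceless matrices). In the classification of classical Lie algebras, the special linear algebra sl(n+1) has type A_n; here n = 1, so the Dynkin diagram is a chain of 1 nodes with single edges (A_1). Hence the type is A_1.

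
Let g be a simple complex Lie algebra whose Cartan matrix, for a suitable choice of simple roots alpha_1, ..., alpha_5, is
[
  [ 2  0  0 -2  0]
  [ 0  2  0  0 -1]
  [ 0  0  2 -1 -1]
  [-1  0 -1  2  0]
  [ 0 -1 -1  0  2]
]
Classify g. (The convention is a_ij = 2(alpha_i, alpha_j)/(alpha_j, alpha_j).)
C_5

The matrix has rank 5 with 2's on the diagonal. Reading the off-diagonal entries as Dynkin edges (a single edge where a_ij = a_ji = -1; a double or triple edge where a_ij * a_ji = 2 or 3), the diagram is a chain of 5 nodes with a double edge at one end; the terminal node there is the unique long simple root (C_5). One simple-root ordering that puts it in standard form is (alpha_2, alpha_5, alpha_3, alpha_4, alpha_1). So the algebra is type C_5, i.e. sp(10).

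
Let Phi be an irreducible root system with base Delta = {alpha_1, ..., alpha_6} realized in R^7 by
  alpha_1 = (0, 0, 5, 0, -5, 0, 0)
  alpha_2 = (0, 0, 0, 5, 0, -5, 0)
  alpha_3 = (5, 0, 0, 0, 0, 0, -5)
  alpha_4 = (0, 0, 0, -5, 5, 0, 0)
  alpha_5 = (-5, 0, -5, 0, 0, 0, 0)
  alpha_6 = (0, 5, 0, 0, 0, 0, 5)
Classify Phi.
A_6 (sl(7))

Compute the Cartan integers a_ij = 2(alpha_i, alpha_j)/(alpha_j, alpha_j); the resulting 6x6 Cartan matrix is
[[2, 0, 0, -1, -1, 0], [0, 2, 0, -1, 0, 0], [0, 0, 2, 0, -1, -1], [-1, -1, 0, 2, 0, 0], [-1, 0, -1, 0, 2, 0], [0, 0, -1, 0, 0, 2]].
All simple roots have the same length, so the diagram is simply laced. The associated Dynkin diagram is a chain of 6 nodes with single edges (A_6), so the type is A_6 (the algebra sl(7)).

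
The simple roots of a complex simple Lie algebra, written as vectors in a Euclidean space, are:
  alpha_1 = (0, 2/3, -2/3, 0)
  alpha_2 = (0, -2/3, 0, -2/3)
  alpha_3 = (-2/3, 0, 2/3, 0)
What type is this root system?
Compute the Cartan integers a_ij = 2(alpha_i, alpha_j)/(alpha_j, alpha_j); the resulting 3x3 Cartan matrix is
[[2, -1, -1], [-1, 2, 0], [-1, 0, 2]].
All simple roots have the same length, so the diagram is simply laced. The associated Dynkin diagram is a chain of 3 nodes with single edges (A_3), so the type is A_3 (the algebra sl(4)).

A_3 (sl(4))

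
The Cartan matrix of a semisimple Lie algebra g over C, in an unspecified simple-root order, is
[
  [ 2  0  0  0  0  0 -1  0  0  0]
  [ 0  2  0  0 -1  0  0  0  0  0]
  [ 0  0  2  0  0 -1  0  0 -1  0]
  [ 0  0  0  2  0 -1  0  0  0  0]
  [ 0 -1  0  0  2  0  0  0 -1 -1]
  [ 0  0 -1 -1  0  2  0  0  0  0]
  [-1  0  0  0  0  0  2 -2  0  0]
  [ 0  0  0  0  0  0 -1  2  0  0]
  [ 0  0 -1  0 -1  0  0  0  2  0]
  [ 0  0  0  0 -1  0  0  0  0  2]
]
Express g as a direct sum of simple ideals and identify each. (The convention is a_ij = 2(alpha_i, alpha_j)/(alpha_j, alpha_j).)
The diagram associated to this matrix has two connected components: the simple roots {alpha_1, alpha_7, alpha_8} form a chain of 3 nodes with a double edge at one end; the terminal node there is the unique short simple root (B_3), and {alpha_2, alpha_3, alpha_4, alpha_5, alpha_6, alpha_9, alpha_10} form a chain of 5 nodes with a fork of two nodes at one end (D_7). A semisimple Lie algebra decomposes uniquely as the direct sum of simple ideals, one per connected component of its Dynkin diagram, so g ≅ B_3 ⊕ D_7 (dimension 21 + 91 = 112).

B3 ⊕ D7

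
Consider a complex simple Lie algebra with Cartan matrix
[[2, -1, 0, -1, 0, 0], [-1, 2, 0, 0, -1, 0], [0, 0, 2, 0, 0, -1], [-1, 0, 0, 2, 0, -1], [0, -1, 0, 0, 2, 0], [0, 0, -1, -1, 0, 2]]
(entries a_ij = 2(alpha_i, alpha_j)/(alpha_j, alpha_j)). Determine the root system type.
The matrix has rank 6 with 2's on the diagonal. Reading the off-diagonal entries as Dynkin edges (a single edge where a_ij = a_ji = -1; a double or triple edge where a_ij * a_ji = 2 or 3), the diagram is a chain of 6 nodes with single edges (A_6). One simple-root ordering that puts it in standard form is (alpha_5, alpha_2, alpha_1, alpha_4, alpha_6, alpha_3). So the algebra is type A_6, i.e. sl(7).

A_6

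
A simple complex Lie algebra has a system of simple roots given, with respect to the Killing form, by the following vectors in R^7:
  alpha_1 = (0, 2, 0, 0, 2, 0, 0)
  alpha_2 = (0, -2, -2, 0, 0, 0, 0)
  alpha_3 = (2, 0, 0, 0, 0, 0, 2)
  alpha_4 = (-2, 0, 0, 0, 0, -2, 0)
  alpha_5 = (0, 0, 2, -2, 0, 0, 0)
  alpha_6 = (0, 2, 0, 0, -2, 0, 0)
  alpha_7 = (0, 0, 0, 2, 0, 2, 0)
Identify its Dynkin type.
D_7

Compute the Cartan integers a_ij = 2(alpha_i, alpha_j)/(alpha_j, alpha_j); the resulting 7x7 Cartan matrix is
[[2, -1, 0, 0, 0, 0, 0], [-1, 2, 0, 0, -1, -1, 0], [0, 0, 2, -1, 0, 0, 0], [0, 0, -1, 2, 0, 0, -1], [0, -1, 0, 0, 2, 0, -1], [0, -1, 0, 0, 0, 2, 0], [0, 0, 0, -1, -1, 0, 2]].
All simple roots have the same length, so the diagram is simply laced. The associated Dynkin diagram is a chain of 5 nodes with a fork of two nodes at one end (D_7), so the type is D_7 (the algebra so(14)).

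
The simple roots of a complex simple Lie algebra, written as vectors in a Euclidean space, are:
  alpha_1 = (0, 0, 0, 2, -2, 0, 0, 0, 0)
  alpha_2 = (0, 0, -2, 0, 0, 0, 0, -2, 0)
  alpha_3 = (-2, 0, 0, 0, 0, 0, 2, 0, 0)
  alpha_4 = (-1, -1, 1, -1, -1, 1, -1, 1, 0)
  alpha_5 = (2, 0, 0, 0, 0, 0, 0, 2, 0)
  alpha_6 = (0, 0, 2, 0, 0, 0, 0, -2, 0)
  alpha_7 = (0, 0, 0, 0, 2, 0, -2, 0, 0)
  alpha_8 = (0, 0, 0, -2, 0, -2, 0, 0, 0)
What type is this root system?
E_8

Compute the Cartan integers a_ij = 2(alpha_i, alpha_j)/(alpha_j, alpha_j); the resulting 8x8 Cartan matrix is
[[2, 0, 0, 0, 0, 0, -1, -1], [0, 2, 0, -1, -1, 0, 0, 0], [0, 0, 2, 0, -1, 0, -1, 0], [0, -1, 0, 2, 0, 0, 0, 0], [0, -1, -1, 0, 2, -1, 0, 0], [0, 0, 0, 0, -1, 2, 0, 0], [-1, 0, -1, 0, 0, 0, 2, 0], [-1, 0, 0, 0, 0, 0, 0, 2]].
All simple roots have the same length, so the diagram is simply laced. The associated Dynkin diagram is a chain of 7 nodes with one extra node attached to the third node from one end (E_8), so the type is E_8.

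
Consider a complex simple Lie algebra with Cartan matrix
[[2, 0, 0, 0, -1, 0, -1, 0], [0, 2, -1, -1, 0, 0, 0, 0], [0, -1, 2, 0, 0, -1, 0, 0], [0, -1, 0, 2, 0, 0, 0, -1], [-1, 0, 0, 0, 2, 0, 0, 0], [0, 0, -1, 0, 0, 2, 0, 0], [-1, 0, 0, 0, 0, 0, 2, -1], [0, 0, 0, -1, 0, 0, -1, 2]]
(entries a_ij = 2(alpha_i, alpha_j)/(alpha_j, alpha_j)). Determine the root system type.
A8

The matrix has rank 8 with 2's on the diagonal. Reading the off-diagonal entries as Dynkin edges (a single edge where a_ij = a_ji = -1; a double or triple edge where a_ij * a_ji = 2 or 3), the diagram is a chain of 8 nodes with single edges (A_8). One simple-root ordering that puts it in standard form is (alpha_5, alpha_1, alpha_7, alpha_8, alpha_4, alpha_2, alpha_3, alpha_6). So the algebra is type A_8, i.e. sl(9).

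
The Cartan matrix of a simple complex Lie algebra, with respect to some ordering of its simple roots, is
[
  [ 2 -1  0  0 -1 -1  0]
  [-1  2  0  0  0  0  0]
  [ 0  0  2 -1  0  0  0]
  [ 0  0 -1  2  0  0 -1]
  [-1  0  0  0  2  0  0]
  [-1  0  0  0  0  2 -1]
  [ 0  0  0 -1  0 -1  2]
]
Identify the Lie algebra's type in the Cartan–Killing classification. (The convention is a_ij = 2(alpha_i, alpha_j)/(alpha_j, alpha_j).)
type D_7

The matrix has rank 7 with 2's on the diagonal. Reading the off-diagonal entries as Dynkin edges (a single edge where a_ij = a_ji = -1; a double or triple edge where a_ij * a_ji = 2 or 3), the diagram is a chain of 5 nodes with a fork of two nodes at one end (D_7). One simple-root ordering that puts it in standard form is (alpha_3, alpha_4, alpha_7, alpha_6, alpha_1, alpha_2, alpha_5). So the algebra is type D_7, i.e. so(14).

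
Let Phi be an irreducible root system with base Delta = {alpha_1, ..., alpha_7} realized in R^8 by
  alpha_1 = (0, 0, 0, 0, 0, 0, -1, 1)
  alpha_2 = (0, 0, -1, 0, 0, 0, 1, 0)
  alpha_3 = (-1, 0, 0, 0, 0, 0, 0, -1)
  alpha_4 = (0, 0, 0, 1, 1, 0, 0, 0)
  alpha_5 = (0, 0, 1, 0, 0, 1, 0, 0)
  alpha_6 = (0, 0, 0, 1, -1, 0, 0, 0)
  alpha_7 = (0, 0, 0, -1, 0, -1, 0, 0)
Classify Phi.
D7

Compute the Cartan integers a_ij = 2(alpha_i, alpha_j)/(alpha_j, alpha_j); the resulting 7x7 Cartan matrix is
[[2, -1, -1, 0, 0, 0, 0], [-1, 2, 0, 0, -1, 0, 0], [-1, 0, 2, 0, 0, 0, 0], [0, 0, 0, 2, 0, 0, -1], [0, -1, 0, 0, 2, 0, -1], [0, 0, 0, 0, 0, 2, -1], [0, 0, 0, -1, -1, -1, 2]].
All simple roots have the same length, so the diagram is simply laced. The associated Dynkin diagram is a chain of 5 nodes with a fork of two nodes at one end (D_7), so the type is D_7 (the algebra so(14)).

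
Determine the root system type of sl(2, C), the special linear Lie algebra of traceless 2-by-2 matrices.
A1

This is sl(2), which has dimension 2^2 - 1 = 3 and rank 2 - 1 = 1 (a Cartan subalgebra is the diagonal traceless matrices). In the classification of classical Lie algebras, the special linear algebra sl(n+1) has type A_n; here n = 1, so the Dynkin diagram is a chain of 1 nodes with single edges (A_1). Hence the type is A_1.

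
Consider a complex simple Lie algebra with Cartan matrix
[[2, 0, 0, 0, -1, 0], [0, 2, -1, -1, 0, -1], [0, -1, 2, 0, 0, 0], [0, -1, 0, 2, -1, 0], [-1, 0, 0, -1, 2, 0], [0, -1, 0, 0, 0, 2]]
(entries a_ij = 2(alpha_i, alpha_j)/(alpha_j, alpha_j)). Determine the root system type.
type D_6

The matrix has rank 6 with 2's on the diagonal. Reading the off-diagonal entries as Dynkin edges (a single edge where a_ij = a_ji = -1; a double or triple edge where a_ij * a_ji = 2 or 3), the diagram is a chain of 4 nodes with a fork of two nodes at one end (D_6). One simple-root ordering that puts it in standard form is (alpha_1, alpha_5, alpha_4, alpha_2, alpha_6, alpha_3). So the algebra is type D_6, i.e. so(12).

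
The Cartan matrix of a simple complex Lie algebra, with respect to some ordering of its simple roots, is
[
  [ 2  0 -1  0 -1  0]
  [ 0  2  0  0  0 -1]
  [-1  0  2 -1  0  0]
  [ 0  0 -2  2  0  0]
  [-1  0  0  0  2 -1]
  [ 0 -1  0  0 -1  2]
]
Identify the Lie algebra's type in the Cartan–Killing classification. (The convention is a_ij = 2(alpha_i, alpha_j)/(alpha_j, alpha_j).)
C_6

The matrix has rank 6 with 2's on the diagonal. Reading the off-diagonal entries as Dynkin edges (a single edge where a_ij = a_ji = -1; a double or triple edge where a_ij * a_ji = 2 or 3), the diagram is a chain of 6 nodes with a double edge at one end; the terminal node there is the unique long simple root (C_6). One simple-root ordering that puts it in standard form is (alpha_2, alpha_6, alpha_5, alpha_1, alpha_3, alpha_4). So the algebra is type C_6, i.e. sp(12).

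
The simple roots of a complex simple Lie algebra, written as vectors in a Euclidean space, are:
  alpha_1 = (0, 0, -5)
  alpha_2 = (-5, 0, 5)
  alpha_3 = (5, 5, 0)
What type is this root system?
Compute the Cartan integers a_ij = 2(alpha_i, alpha_j)/(alpha_j, alpha_j); the resulting 3x3 Cartan matrix is
[[2, -1, 0], [-2, 2, -1], [0, -1, 2]].
The roots have two lengths (squared-length ratio 2:1); the short ones are alpha_{1}. The associated Dynkin diagram is a chain of 3 nodes with a double edge at one end; the terminal node there is the unique short simple root (B_3), so the type is B_3 (the algebra so(7)).

B3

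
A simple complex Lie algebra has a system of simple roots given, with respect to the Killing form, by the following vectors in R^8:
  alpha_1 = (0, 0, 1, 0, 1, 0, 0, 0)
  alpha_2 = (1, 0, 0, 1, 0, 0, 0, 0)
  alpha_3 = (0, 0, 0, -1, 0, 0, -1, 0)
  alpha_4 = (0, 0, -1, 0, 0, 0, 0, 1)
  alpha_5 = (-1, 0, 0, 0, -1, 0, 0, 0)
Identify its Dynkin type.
Compute the Cartan integers a_ij = 2(alpha_i, alpha_j)/(alpha_j, alpha_j); the resulting 5x5 Cartan matrix is
[[2, 0, 0, -1, -1], [0, 2, -1, 0, -1], [0, -1, 2, 0, 0], [-1, 0, 0, 2, 0], [-1, -1, 0, 0, 2]].
All simple roots have the same length, so the diagram is simply laced. The associated Dynkin diagram is a chain of 5 nodes with single edges (A_5), so the type is A_5 (the algebra sl(6)).

A_5 (sl(6))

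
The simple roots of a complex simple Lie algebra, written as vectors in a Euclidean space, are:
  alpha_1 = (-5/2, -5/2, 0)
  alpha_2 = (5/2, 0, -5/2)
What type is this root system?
A_2 (sl(3))

Compute the Cartan integers a_ij = 2(alpha_i, alpha_j)/(alpha_j, alpha_j); the resulting 2x2 Cartan matrix is
[[2, -1], [-1, 2]].
All simple roots have the same length, so the diagram is simply laced. The associated Dynkin diagram is a chain of 2 nodes with single edges (A_2), so the type is A_2 (the algebra sl(3)).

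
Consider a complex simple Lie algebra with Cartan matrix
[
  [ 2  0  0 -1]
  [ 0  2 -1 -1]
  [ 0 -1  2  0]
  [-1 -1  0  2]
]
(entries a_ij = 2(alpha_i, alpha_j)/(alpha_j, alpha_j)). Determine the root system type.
A4

The matrix has rank 4 with 2's on the diagonal. Reading the off-diagonal entries as Dynkin edges (a single edge where a_ij = a_ji = -1; a double or triple edge where a_ij * a_ji = 2 or 3), the diagram is a chain of 4 nodes with single edges (A_4). One simple-root ordering that puts it in standard form is (alpha_3, alpha_2, alpha_4, alpha_1). So the algebra is type A_4, i.e. sl(5).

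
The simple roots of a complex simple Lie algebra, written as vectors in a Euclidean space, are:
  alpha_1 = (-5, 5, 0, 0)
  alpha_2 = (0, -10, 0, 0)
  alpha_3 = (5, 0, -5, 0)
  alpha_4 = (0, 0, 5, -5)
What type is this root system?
C_4 (sp(8))

Compute the Cartan integers a_ij = 2(alpha_i, alpha_j)/(alpha_j, alpha_j); the resulting 4x4 Cartan matrix is
[[2, -1, -1, 0], [-2, 2, 0, 0], [-1, 0, 2, -1], [0, 0, -1, 2]].
The roots have two lengths (squared-length ratio 2:1); the short ones are alpha_{1,3,4}. The associated Dynkin diagram is a chain of 4 nodes with a double edge at one end; the terminal node there is the unique long simple root (C_4), so the type is C_4 (the algebra sp(8)).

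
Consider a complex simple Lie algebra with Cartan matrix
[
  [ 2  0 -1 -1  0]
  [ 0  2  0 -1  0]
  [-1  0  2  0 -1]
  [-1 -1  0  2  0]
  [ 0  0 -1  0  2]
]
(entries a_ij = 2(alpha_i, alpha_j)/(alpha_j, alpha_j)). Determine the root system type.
The matrix has rank 5 with 2's on the diagonal. Reading the off-diagonal entries as Dynkin edges (a single edge where a_ij = a_ji = -1; a double or triple edge where a_ij * a_ji = 2 or 3), the diagram is a chain of 5 nodes with single edges (A_5). One simple-root ordering that puts it in standard form is (alpha_2, alpha_4, alpha_1, alpha_3, alpha_5). So the algebra is type A_5, i.e. sl(6).

A_5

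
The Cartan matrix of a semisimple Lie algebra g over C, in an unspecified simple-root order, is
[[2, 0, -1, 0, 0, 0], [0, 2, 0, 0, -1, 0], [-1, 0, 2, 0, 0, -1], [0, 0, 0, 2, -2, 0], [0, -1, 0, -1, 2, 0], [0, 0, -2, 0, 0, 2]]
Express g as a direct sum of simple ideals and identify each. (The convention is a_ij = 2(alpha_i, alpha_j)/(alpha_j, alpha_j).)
The diagram associated to this matrix has two connected components: the simple roots {alpha_1, alpha_3, alpha_6} form a chain of 3 nodes with a double edge at one end; the terminal node there is the unique long simple root (C_3), and {alpha_2, alpha_4, alpha_5} form a chain of 3 nodes with a double edge at one end; the terminal node there is the unique long simple root (C_3). A semisimple Lie algebra decomposes uniquely as the direct sum of simple ideals, one per connected component of its Dynkin diagram, so g ≅ C_3 ⊕ C_3 (dimension 21 + 21 = 42).

C3 ⊕ C3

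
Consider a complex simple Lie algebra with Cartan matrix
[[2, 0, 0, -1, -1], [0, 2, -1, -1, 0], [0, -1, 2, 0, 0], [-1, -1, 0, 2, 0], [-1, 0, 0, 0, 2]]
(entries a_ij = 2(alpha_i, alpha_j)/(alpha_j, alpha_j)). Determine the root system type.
The matrix has rank 5 with 2's on the diagonal. Reading the off-diagonal entries as Dynkin edges (a single edge where a_ij = a_ji = -1; a double or triple edge where a_ij * a_ji = 2 or 3), the diagram is a chain of 5 nodes with single edges (A_5). One simple-root ordering that puts it in standard form is (alpha_5, alpha_1, alpha_4, alpha_2, alpha_3). So the algebra is type A_5, i.e. sl(6).

A5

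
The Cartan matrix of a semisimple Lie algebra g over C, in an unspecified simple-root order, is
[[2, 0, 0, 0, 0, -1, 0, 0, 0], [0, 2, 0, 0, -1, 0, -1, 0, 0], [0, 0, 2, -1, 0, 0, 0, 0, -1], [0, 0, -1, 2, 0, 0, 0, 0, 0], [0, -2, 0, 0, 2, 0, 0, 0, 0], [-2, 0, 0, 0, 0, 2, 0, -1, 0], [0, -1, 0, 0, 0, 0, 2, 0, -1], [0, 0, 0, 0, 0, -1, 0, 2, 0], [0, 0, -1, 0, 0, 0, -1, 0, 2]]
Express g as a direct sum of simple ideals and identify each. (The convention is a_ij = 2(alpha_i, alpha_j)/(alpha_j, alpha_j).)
The diagram associated to this matrix has two connected components: the simple roots {alpha_1, alpha_6, alpha_8} form a chain of 3 nodes with a double edge at one end; the terminal node there is the unique short simple root (B_3), and {alpha_2, alpha_3, alpha_4, alpha_5, alpha_7, alpha_9} form a chain of 6 nodes with a double edge at one end; the terminal node there is the unique long simple root (C_6). A semisimple Lie algebra decomposes uniquely as the direct sum of simple ideals, one per connected component of its Dynkin diagram, so g ≅ B_3 ⊕ C_6 (dimension 21 + 78 = 99).

B_3 ⊕ C_6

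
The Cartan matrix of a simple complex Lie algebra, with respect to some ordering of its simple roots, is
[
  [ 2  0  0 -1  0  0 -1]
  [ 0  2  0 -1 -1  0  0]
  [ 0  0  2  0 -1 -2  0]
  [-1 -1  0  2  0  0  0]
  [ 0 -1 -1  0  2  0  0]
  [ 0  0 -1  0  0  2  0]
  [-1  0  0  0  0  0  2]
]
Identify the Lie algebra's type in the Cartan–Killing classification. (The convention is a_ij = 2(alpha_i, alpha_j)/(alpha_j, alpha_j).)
The matrix has rank 7 with 2's on the diagonal. Reading the off-diagonal entries as Dynkin edges (a single edge where a_ij = a_ji = -1; a double or triple edge where a_ij * a_ji = 2 or 3), the diagram is a chain of 7 nodes with a double edge at one end; the terminal node there is the unique short simple root (B_7). One simple-root ordering that puts it in standard form is (alpha_7, alpha_1, alpha_4, alpha_2, alpha_5, alpha_3, alpha_6). So the algebra is type B_7, i.e. so(15).

B7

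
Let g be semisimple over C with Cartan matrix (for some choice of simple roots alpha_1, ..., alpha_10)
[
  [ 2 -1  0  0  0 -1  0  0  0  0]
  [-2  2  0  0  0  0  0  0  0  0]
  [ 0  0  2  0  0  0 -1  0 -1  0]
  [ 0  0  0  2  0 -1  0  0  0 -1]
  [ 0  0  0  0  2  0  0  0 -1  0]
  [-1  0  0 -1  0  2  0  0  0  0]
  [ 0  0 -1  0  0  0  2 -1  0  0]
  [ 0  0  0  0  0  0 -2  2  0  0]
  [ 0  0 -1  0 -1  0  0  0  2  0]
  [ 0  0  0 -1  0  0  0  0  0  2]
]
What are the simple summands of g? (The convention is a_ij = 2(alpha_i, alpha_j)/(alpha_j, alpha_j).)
The diagram associated to this matrix has two connected components: the simple roots {alpha_1, alpha_2, alpha_4, alpha_6, alpha_10} form a chain of 5 nodes with a double edge at one end; the terminal node there is the unique long simple root (C_5), and {alpha_3, alpha_5, alpha_7, alpha_8, alpha_9} form a chain of 5 nodes with a double edge at one end; the terminal node there is the unique long simple root (C_5). A semisimple Lie algebra decomposes uniquely as the direct sum of simple ideals, one per connected component of its Dynkin diagram, so g ≅ C_5 ⊕ C_5 (dimension 55 + 55 = 110).

C_5 (sp(10)) ⊕ C_5 (sp(10))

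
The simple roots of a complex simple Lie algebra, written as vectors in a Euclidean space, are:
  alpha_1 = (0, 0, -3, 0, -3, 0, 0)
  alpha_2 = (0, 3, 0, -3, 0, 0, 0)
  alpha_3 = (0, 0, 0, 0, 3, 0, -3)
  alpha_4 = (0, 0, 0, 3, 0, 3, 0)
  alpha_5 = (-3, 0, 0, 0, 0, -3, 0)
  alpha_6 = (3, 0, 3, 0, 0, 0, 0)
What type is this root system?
type A_6

Compute the Cartan integers a_ij = 2(alpha_i, alpha_j)/(alpha_j, alpha_j); the resulting 6x6 Cartan matrix is
[[2, 0, -1, 0, 0, -1], [0, 2, 0, -1, 0, 0], [-1, 0, 2, 0, 0, 0], [0, -1, 0, 2, -1, 0], [0, 0, 0, -1, 2, -1], [-1, 0, 0, 0, -1, 2]].
All simple roots have the same length, so the diagram is simply laced. The associated Dynkin diagram is a chain of 6 nodes with single edges (A_6), so the type is A_6 (the algebra sl(7)).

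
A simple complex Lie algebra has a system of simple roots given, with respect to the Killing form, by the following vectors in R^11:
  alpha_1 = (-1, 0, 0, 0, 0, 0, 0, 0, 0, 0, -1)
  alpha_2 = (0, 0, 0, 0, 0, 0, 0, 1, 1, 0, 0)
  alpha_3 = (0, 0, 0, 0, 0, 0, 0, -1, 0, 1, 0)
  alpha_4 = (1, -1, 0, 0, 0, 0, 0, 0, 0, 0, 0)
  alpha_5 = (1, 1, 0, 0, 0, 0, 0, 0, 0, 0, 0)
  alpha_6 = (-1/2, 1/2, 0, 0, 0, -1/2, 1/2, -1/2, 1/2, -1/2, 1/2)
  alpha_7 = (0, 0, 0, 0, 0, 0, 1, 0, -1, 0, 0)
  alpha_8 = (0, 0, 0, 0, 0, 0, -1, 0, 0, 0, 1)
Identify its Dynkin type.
Compute the Cartan integers a_ij = 2(alpha_i, alpha_j)/(alpha_j, alpha_j); the resulting 8x8 Cartan matrix is
[[2, 0, 0, -1, -1, 0, 0, -1], [0, 2, -1, 0, 0, 0, -1, 0], [0, -1, 2, 0, 0, 0, 0, 0], [-1, 0, 0, 2, 0, -1, 0, 0], [-1, 0, 0, 0, 2, 0, 0, 0], [0, 0, 0, -1, 0, 2, 0, 0], [0, -1, 0, 0, 0, 0, 2, -1], [-1, 0, 0, 0, 0, 0, -1, 2]].
All simple roots have the same length, so the diagram is simply laced. The associated Dynkin diagram is a chain of 7 nodes with one extra node attached to the third node from one end (E_8), so the type is E_8.

E_8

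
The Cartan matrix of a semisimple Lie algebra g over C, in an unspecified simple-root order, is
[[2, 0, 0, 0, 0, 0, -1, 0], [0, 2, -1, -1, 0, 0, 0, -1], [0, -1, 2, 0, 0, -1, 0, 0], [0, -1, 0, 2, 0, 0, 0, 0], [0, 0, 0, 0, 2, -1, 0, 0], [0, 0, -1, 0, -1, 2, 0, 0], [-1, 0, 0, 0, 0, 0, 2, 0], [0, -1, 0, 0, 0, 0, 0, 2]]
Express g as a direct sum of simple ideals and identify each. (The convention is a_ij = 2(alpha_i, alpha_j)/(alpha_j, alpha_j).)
type A_2 ⊕ type D_6

The diagram associated to this matrix has two connected components: the simple roots {alpha_1, alpha_7} form a chain of 2 nodes with single edges (A_2), and {alpha_2, alpha_3, alpha_4, alpha_5, alpha_6, alpha_8} form a chain of 4 nodes with a fork of two nodes at one end (D_6). A semisimple Lie algebra decomposes uniquely as the direct sum of simple ideals, one per connected component of its Dynkin diagram, so g ≅ A_2 ⊕ D_6 (dimension 8 + 66 = 74).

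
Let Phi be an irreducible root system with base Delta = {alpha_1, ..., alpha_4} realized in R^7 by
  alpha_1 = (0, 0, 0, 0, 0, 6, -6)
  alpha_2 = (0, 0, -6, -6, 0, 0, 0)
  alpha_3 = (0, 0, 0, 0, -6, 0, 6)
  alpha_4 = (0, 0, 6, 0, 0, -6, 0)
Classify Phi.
Compute the Cartan integers a_ij = 2(alpha_i, alpha_j)/(alpha_j, alpha_j); the resulting 4x4 Cartan matrix is
[[2, 0, -1, -1], [0, 2, 0, -1], [-1, 0, 2, 0], [-1, -1, 0, 2]].
All simple roots have the same length, so the diagram is simply laced. The associated Dynkin diagram is a chain of 4 nodes with single edges (A_4), so the type is A_4 (the algebra sl(5)).

A_4 (sl(5))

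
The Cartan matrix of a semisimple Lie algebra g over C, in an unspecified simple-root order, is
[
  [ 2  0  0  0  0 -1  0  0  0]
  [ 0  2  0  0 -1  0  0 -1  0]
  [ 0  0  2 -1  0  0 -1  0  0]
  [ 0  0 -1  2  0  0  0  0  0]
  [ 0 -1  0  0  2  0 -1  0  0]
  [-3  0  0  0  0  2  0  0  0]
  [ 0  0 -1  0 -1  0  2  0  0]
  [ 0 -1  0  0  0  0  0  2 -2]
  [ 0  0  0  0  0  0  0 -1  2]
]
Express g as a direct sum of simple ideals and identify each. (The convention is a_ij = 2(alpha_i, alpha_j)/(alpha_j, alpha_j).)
type B_7 ⊕ type G_2

The diagram associated to this matrix has two connected components: the simple roots {alpha_2, alpha_3, alpha_4, alpha_5, alpha_7, alpha_8, alpha_9} form a chain of 7 nodes with a double edge at one end; the terminal node there is the unique short simple root (B_7), and {alpha_1, alpha_6} form two nodes joined by a triple edge (G_2). A semisimple Lie algebra decomposes uniquely as the direct sum of simple ideals, one per connected component of its Dynkin diagram, so g ≅ B_7 ⊕ G_2 (dimension 105 + 14 = 119).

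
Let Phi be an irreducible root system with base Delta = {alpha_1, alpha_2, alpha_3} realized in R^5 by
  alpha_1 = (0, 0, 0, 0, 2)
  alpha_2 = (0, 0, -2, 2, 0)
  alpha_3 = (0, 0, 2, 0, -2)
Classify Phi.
Compute the Cartan integers a_ij = 2(alpha_i, alpha_j)/(alpha_j, alpha_j); the resulting 3x3 Cartan matrix is
[[2, 0, -1], [0, 2, -1], [-2, -1, 2]].
The roots have two lengths (squared-length ratio 2:1); the short ones are alpha_{1}. The associated Dynkin diagram is a chain of 3 nodes with a double edge at one end; the terminal node there is the unique short simple root (B_3), so the type is B_3 (the algebra so(7)).

type B_3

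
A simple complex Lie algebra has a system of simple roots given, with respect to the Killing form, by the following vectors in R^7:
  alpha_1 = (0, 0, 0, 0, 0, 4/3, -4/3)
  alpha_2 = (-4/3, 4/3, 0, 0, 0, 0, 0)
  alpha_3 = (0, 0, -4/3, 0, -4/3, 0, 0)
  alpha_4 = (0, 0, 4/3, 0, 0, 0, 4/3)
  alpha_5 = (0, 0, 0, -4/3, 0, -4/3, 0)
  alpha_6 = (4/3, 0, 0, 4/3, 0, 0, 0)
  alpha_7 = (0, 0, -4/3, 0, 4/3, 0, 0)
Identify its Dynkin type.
D_7

Compute the Cartan integers a_ij = 2(alpha_i, alpha_j)/(alpha_j, alpha_j); the resulting 7x7 Cartan matrix is
[[2, 0, 0, -1, -1, 0, 0], [0, 2, 0, 0, 0, -1, 0], [0, 0, 2, -1, 0, 0, 0], [-1, 0, -1, 2, 0, 0, -1], [-1, 0, 0, 0, 2, -1, 0], [0, -1, 0, 0, -1, 2, 0], [0, 0, 0, -1, 0, 0, 2]].
All simple roots have the same length, so the diagram is simply laced. The associated Dynkin diagram is a chain of 5 nodes with a fork of two nodes at one end (D_7), so the type is D_7 (the algebra so(14)).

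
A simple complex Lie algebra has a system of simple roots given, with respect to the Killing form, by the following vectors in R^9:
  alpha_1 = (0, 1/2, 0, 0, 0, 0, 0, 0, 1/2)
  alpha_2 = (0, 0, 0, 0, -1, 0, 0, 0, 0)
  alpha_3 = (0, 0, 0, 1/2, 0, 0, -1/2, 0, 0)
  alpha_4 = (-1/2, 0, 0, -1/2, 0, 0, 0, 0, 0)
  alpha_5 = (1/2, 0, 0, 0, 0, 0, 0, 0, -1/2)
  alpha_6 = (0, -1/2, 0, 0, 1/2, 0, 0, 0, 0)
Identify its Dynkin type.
C_6 (sp(12))

Compute the Cartan integers a_ij = 2(alpha_i, alpha_j)/(alpha_j, alpha_j); the resulting 6x6 Cartan matrix is
[[2, 0, 0, 0, -1, -1], [0, 2, 0, 0, 0, -2], [0, 0, 2, -1, 0, 0], [0, 0, -1, 2, -1, 0], [-1, 0, 0, -1, 2, 0], [-1, -1, 0, 0, 0, 2]].
The roots have two lengths (squared-length ratio 2:1); the short ones are alpha_{1,3,4,5,6}. The associated Dynkin diagram is a chain of 6 nodes with a double edge at one end; the terminal node there is the unique long simple root (C_6), so the type is C_6 (the algebra sp(12)).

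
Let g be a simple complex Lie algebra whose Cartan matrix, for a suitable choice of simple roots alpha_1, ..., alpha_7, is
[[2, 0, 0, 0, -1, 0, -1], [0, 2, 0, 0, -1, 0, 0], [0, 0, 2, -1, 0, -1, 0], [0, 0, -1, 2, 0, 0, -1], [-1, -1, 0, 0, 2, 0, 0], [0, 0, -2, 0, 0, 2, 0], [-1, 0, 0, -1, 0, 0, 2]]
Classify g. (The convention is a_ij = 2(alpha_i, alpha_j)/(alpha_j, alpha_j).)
C_7

The matrix has rank 7 with 2's on the diagonal. Reading the off-diagonal entries as Dynkin edges (a single edge where a_ij = a_ji = -1; a double or triple edge where a_ij * a_ji = 2 or 3), the diagram is a chain of 7 nodes with a double edge at one end; the terminal node there is the unique long simple root (C_7). One simple-root ordering that puts it in standard form is (alpha_2, alpha_5, alpha_1, alpha_7, alpha_4, alpha_3, alpha_6). So the algebra is type C_7, i.e. sp(14).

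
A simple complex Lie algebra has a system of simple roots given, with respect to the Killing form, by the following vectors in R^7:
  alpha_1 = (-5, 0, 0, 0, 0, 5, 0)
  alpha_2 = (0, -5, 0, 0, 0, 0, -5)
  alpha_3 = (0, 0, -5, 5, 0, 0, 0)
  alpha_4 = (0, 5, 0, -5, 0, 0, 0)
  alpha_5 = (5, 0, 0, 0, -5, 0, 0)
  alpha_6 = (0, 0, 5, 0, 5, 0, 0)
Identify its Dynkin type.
type A_6

Compute the Cartan integers a_ij = 2(alpha_i, alpha_j)/(alpha_j, alpha_j); the resulting 6x6 Cartan matrix is
[[2, 0, 0, 0, -1, 0], [0, 2, 0, -1, 0, 0], [0, 0, 2, -1, 0, -1], [0, -1, -1, 2, 0, 0], [-1, 0, 0, 0, 2, -1], [0, 0, -1, 0, -1, 2]].
All simple roots have the same length, so the diagram is simply laced. The associated Dynkin diagram is a chain of 6 nodes with single edges (A_6), so the type is A_6 (the algebra sl(7)).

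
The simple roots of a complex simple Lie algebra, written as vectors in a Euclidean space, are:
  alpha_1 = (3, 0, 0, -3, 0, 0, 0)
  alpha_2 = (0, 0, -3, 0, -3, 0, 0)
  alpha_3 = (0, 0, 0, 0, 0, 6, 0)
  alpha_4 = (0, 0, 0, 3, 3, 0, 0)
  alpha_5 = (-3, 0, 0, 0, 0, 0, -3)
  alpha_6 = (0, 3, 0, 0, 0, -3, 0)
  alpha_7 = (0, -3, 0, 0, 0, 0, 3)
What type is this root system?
type C_7

Compute the Cartan integers a_ij = 2(alpha_i, alpha_j)/(alpha_j, alpha_j); the resulting 7x7 Cartan matrix is
[[2, 0, 0, -1, -1, 0, 0], [0, 2, 0, -1, 0, 0, 0], [0, 0, 2, 0, 0, -2, 0], [-1, -1, 0, 2, 0, 0, 0], [-1, 0, 0, 0, 2, 0, -1], [0, 0, -1, 0, 0, 2, -1], [0, 0, 0, 0, -1, -1, 2]].
The roots have two lengths (squared-length ratio 2:1); the short ones are alpha_{1,2,4,5,6,7}. The associated Dynkin diagram is a chain of 7 nodes with a double edge at one end; the terminal node there is the unique long simple root (C_7), so the type is C_7 (the algebra sp(14)).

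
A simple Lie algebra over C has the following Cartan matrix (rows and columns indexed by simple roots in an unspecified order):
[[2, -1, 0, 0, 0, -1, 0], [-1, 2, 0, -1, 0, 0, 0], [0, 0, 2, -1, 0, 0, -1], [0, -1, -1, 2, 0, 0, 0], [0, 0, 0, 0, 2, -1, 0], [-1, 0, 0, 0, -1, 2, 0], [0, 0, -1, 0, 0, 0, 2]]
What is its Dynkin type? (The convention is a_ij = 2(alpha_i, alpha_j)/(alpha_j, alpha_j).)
The matrix has rank 7 with 2's on the diagonal. Reading the off-diagonal entries as Dynkin edges (a single edge where a_ij = a_ji = -1; a double or triple edge where a_ij * a_ji = 2 or 3), the diagram is a chain of 7 nodes with single edges (A_7). One simple-root ordering that puts it in standard form is (alpha_5, alpha_6, alpha_1, alpha_2, alpha_4, alpha_3, alpha_7). So the algebra is type A_7, i.e. sl(8).

type A_7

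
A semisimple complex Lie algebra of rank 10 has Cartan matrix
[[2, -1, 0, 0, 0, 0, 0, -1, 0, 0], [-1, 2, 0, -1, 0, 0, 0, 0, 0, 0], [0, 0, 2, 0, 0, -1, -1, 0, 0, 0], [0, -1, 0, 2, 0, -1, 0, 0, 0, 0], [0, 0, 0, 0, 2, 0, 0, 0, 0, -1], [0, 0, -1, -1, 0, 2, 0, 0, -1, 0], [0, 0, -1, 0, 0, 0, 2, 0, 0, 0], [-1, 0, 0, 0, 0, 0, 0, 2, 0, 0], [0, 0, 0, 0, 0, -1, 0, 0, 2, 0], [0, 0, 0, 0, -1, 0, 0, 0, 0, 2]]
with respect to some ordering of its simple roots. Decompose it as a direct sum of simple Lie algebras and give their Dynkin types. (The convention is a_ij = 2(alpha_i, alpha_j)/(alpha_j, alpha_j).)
A2 ⊕ E8

The diagram associated to this matrix has two connected components: the simple roots {alpha_5, alpha_10} form a chain of 2 nodes with single edges (A_2), and {alpha_1, alpha_2, alpha_3, alpha_4, alpha_6, alpha_7, alpha_8, alpha_9} form a chain of 7 nodes with one extra node attached to the third node from one end (E_8). A semisimple Lie algebra decomposes uniquely as the direct sum of simple ideals, one per connected component of its Dynkin diagram, so g ≅ A_2 ⊕ E_8 (dimension 8 + 248 = 256).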